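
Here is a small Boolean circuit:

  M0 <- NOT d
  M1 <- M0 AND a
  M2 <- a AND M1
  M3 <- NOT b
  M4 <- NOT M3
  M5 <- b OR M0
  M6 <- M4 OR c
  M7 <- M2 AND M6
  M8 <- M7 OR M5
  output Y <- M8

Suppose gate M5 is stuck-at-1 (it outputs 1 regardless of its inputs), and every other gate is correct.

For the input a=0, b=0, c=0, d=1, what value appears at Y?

Propagate with M5 forced: M0=0, M1=0, M2=0, M3=1, M4=0, M5=1 [stuck-at-1], M6=0, M7=0, M8=1.
So Y = 1. (Without the fault it would be 0.)

1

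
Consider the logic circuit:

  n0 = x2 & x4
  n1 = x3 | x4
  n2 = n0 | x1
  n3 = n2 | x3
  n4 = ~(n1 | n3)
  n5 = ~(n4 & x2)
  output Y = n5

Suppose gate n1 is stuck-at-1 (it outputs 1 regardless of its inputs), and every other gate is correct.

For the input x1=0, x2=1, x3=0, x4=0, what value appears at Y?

1

Propagate with n1 forced: n0=0, n1=1 [stuck-at-1], n2=0, n3=0, n4=0, n5=1.
So Y = 1. (Without the fault it would be 0.)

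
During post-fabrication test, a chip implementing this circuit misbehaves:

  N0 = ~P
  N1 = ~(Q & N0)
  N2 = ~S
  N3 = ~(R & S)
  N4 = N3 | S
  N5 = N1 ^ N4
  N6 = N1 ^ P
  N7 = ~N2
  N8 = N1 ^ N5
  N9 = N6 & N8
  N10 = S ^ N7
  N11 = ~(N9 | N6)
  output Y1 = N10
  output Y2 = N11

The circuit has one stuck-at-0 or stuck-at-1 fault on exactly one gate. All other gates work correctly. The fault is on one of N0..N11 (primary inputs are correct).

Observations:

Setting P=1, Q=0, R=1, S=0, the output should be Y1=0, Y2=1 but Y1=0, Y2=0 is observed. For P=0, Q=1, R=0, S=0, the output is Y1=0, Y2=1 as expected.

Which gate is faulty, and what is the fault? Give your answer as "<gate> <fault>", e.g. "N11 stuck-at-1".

Fault-free values for test 1 (P=1, Q=0, R=1, S=0): N0=0, N1=1, N2=1, N3=1, N4=1, N5=0, N6=0, N7=0, N8=1, N9=0, N10=0, N11=1, giving Y1=0, Y2=1. Observed Y1=0, Y2=0.
Test 1: faults giving observed Y1=0, Y2=0 are {N1 stuck-at-0, N6 stuck-at-1, N9 stuck-at-1, N11 stuck-at-0}.
Test 2 (P=0, Q=1, R=0, S=0): fault-free N0=1, N1=0, N2=1, N3=1, N4=1, N5=1, N6=0, N7=0, N8=1, N9=0, N10=0, N11=1 → Y1=0, Y2=1; observed Y1=0, Y2=1. Eliminates N6 stuck-at-1, N9 stuck-at-1, N11 stuck-at-0.
Only N1 stuck-at-0 is consistent with every test.

N1 stuck-at-0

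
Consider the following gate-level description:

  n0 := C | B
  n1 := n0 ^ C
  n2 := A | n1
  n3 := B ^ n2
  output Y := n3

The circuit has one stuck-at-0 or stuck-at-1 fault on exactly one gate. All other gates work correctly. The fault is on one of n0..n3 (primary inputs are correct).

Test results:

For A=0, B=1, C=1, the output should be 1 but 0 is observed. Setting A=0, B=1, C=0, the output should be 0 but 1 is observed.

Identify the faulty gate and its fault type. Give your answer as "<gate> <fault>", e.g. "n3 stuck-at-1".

Fault-free values for test 1 (A=0, B=1, C=1): n0=1, n1=0, n2=0, n3=1, giving Y=1. Observed 0.
Test 1: faults giving observed 0 are {n0 stuck-at-0, n1 stuck-at-1, n2 stuck-at-1, n3 stuck-at-0}.
Test 2 (A=0, B=1, C=0): fault-free n0=1, n1=1, n2=1, n3=0 → 0; observed 1. Eliminates n1 stuck-at-1, n2 stuck-at-1, n3 stuck-at-0.
Only n0 stuck-at-0 is consistent with every test.

n0 stuck-at-0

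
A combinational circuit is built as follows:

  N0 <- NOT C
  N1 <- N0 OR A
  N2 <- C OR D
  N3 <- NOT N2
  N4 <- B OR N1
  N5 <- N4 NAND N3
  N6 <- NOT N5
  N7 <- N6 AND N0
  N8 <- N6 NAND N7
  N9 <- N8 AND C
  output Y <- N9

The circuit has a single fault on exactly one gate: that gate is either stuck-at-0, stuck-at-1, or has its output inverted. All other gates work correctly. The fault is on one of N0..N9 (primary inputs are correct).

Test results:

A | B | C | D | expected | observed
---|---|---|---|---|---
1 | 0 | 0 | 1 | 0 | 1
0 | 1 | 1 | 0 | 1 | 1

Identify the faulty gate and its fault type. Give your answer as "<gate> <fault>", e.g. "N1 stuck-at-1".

N9 stuck-at-1

Fault-free values for test 1 (A=1, B=0, C=0, D=1): N0=1, N1=1, N2=1, N3=0, N4=1, N5=1, N6=0, N7=0, N8=1, N9=0, giving Y=0. Observed 1.
Test 1: faults giving observed 1 are {N9 stuck-at-1, N9 inverted output}.
Test 2 (A=0, B=1, C=1, D=0): fault-free N0=0, N1=0, N2=1, N3=0, N4=1, N5=1, N6=0, N7=0, N8=1, N9=1 → 1; observed 1. Eliminates N9 inverted output.
Only N9 stuck-at-1 is consistent with every test.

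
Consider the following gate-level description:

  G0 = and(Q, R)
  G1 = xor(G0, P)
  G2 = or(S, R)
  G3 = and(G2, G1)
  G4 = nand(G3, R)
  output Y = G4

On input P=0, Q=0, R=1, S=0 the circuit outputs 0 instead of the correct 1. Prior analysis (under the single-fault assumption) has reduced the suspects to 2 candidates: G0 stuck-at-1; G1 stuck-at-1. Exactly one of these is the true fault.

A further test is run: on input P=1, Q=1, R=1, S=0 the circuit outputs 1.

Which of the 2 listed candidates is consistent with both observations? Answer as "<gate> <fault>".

G0 stuck-at-1

Evaluate each candidate on input P=1, Q=1, R=1, S=0:
  G0 stuck-at-1: G0=1 [stuck-at-1], G1=0, G2=1, G3=0, G4=1 → 1 — matches
  G1 stuck-at-1: G0=1, G1=1 [stuck-at-1], G2=1, G3=1, G4=0 → 0 — eliminated
Only G0 stuck-at-1 reproduces the observed 1.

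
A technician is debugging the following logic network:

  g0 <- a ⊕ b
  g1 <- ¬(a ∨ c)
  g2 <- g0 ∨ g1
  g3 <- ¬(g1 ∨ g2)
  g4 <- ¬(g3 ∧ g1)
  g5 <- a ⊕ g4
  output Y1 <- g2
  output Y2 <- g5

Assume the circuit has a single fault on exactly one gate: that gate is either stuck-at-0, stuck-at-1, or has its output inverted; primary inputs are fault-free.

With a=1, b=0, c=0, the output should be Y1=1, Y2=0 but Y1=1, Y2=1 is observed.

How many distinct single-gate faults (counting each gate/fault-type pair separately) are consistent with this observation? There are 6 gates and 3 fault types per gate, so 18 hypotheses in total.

4

Fault-free: g0=1, g1=0, g2=1, g3=0, g4=1, g5=0 → Y1=1, Y2=0. Observed Y1=1, Y2=1.
  g0: none of the 3 fault types match ✗
  g1: none of the 3 fault types match ✗
  g2: none of the 3 fault types match ✗
  g3: none of the 3 fault types match ✗
  g4: stuck-at-0, inverted output ✓; others ✗
  g5: stuck-at-1, inverted output ✓; others ✗
Consistent faults: {g4 stuck-at-0, g4 inverted output, g5 stuck-at-1, g5 inverted output} — 4 in all.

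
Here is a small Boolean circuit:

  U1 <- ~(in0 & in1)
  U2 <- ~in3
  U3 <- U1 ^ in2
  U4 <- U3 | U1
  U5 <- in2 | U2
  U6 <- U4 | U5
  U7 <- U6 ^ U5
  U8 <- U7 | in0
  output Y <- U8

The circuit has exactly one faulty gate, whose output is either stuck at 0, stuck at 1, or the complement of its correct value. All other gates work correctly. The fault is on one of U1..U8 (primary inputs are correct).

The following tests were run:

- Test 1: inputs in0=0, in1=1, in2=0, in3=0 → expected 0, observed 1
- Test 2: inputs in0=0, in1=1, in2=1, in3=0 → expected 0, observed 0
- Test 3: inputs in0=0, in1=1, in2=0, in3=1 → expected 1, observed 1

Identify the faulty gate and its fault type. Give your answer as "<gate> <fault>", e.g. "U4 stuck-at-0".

Fault-free values for test 1 (in0=0, in1=1, in2=0, in3=0): U1=1, U2=1, U3=1, U4=1, U5=1, U6=1, U7=0, U8=0, giving Y=0. Observed 1.
Test 1: faults giving observed 1 are {U2 stuck-at-0, U2 inverted output, U5 stuck-at-0, U5 inverted output, U6 stuck-at-0, U6 inverted output, U7 stuck-at-1, U7 inverted output, U8 stuck-at-1, U8 inverted output}.
Test 2 (in0=0, in1=1, in2=1, in3=0): fault-free U1=1, U2=1, U3=0, U4=1, U5=1, U6=1, U7=0, U8=0 → 0; observed 0. Eliminates U5 stuck-at-0, U5 inverted output, U6 stuck-at-0, U6 inverted output, U7 stuck-at-1, U7 inverted output, U8 stuck-at-1, U8 inverted output.
Test 3 (in0=0, in1=1, in2=0, in3=1): fault-free U1=1, U2=0, U3=1, U4=1, U5=0, U6=1, U7=1, U8=1 → 1; observed 1. Eliminates U2 inverted output.
Only U2 stuck-at-0 is consistent with every test.

U2 stuck-at-0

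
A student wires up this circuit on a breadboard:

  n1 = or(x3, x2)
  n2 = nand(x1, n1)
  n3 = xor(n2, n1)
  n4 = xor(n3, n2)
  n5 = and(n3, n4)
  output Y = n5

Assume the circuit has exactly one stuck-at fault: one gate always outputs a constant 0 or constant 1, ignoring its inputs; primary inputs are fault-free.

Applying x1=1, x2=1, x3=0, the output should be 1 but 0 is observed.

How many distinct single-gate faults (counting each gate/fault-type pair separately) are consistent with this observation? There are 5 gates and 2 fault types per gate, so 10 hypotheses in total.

5

Fault-free: n1=1, n2=0, n3=1, n4=1, n5=1 → 1. Observed 0.
  n1 stuck-at-0: output 0 ✓
  n1 stuck-at-1: output 1 ✗
  n2 stuck-at-0: output 1 ✗
  n2 stuck-at-1: output 0 ✓
  n3 stuck-at-0: output 0 ✓
  n3 stuck-at-1: output 1 ✗
  n4 stuck-at-0: output 0 ✓
  n4 stuck-at-1: output 1 ✗
  n5 stuck-at-0: output 0 ✓
  n5 stuck-at-1: output 1 ✗
Consistent faults: {n1 stuck-at-0, n2 stuck-at-1, n3 stuck-at-0, n4 stuck-at-0, n5 stuck-at-0} — 5 in all.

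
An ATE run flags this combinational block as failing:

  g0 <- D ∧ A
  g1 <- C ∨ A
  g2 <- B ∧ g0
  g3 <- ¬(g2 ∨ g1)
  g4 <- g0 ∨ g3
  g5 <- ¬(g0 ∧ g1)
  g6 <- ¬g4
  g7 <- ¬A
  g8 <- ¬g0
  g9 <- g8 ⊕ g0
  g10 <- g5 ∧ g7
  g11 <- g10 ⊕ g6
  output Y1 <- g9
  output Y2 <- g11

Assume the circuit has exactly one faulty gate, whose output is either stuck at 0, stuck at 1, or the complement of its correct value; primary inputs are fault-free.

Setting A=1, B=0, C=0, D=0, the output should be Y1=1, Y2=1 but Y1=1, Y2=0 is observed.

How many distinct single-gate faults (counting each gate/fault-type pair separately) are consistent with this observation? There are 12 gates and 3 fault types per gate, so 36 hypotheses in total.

Fault-free: g0=0, g1=1, g2=0, g3=0, g4=0, g5=1, g6=1, g7=0, g8=1, g9=1, g10=0, g11=1 → Y1=1, Y2=1. Observed Y1=1, Y2=0.
  g0: stuck-at-1, inverted output ✓; others ✗
  g1: stuck-at-0, inverted output ✓; others ✗
  g2: none of the 3 fault types match ✗
  g3: stuck-at-1, inverted output ✓; others ✗
  g4: stuck-at-1, inverted output ✓; others ✗
  g5: none of the 3 fault types match ✗
  g6: stuck-at-0, inverted output ✓; others ✗
  g7: stuck-at-1, inverted output ✓; others ✗
  g8: none of the 3 fault types match ✗
  g9: none of the 3 fault types match ✗
  g10: stuck-at-1, inverted output ✓; others ✗
  g11: stuck-at-0, inverted output ✓; others ✗
Consistent faults: {g0 stuck-at-1, g0 inverted output, g1 stuck-at-0, g1 inverted output, g3 stuck-at-1, g3 inverted output, g4 stuck-at-1, g4 inverted output, g6 stuck-at-0, g6 inverted output, g7 stuck-at-1, g7 inverted output, g10 stuck-at-1, g10 inverted output, g11 stuck-at-0, g11 inverted output} — 16 in all.

16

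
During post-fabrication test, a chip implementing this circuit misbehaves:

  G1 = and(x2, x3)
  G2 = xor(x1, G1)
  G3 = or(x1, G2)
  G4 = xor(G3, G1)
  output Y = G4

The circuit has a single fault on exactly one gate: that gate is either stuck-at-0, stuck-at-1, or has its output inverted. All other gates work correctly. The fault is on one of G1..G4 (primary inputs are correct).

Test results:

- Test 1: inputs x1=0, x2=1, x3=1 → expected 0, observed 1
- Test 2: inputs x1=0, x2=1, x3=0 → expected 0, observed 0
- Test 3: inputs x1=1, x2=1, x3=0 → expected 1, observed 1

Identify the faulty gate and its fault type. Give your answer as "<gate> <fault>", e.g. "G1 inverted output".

G2 stuck-at-0

Fault-free values for test 1 (x1=0, x2=1, x3=1): G1=1, G2=1, G3=1, G4=0, giving Y=0. Observed 1.
Test 1: faults giving observed 1 are {G2 stuck-at-0, G2 inverted output, G3 stuck-at-0, G3 inverted output, G4 stuck-at-1, G4 inverted output}.
Test 2 (x1=0, x2=1, x3=0): fault-free G1=0, G2=0, G3=0, G4=0 → 0; observed 0. Eliminates G2 inverted output, G3 inverted output, G4 stuck-at-1, G4 inverted output.
Test 3 (x1=1, x2=1, x3=0): fault-free G1=0, G2=1, G3=1, G4=1 → 1; observed 1. Eliminates G3 stuck-at-0.
Only G2 stuck-at-0 is consistent with every test.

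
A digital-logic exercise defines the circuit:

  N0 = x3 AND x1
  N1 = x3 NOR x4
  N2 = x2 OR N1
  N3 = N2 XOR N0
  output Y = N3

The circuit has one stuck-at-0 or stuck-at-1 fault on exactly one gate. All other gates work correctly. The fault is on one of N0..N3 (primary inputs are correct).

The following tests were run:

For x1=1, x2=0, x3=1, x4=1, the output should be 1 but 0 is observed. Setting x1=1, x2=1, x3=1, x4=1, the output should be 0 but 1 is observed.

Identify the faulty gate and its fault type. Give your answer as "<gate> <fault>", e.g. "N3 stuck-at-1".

Fault-free values for test 1 (x1=1, x2=0, x3=1, x4=1): N0=1, N1=0, N2=0, N3=1, giving Y=1. Observed 0.
Test 1: faults giving observed 0 are {N0 stuck-at-0, N1 stuck-at-1, N2 stuck-at-1, N3 stuck-at-0}.
Test 2 (x1=1, x2=1, x3=1, x4=1): fault-free N0=1, N1=0, N2=1, N3=0 → 0; observed 1. Eliminates N1 stuck-at-1, N2 stuck-at-1, N3 stuck-at-0.
Only N0 stuck-at-0 is consistent with every test.

N0 stuck-at-0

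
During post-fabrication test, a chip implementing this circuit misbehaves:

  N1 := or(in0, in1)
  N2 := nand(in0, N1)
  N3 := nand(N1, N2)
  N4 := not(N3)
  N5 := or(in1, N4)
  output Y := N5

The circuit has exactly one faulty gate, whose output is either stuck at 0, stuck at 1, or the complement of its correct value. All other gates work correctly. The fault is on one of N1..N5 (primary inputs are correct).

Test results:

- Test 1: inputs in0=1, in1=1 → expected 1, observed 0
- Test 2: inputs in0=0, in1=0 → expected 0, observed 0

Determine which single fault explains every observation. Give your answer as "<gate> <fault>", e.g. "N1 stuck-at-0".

N5 stuck-at-0

Fault-free values for test 1 (in0=1, in1=1): N1=1, N2=0, N3=1, N4=0, N5=1, giving Y=1. Observed 0.
Test 1: faults giving observed 0 are {N5 stuck-at-0, N5 inverted output}.
Test 2 (in0=0, in1=0): fault-free N1=0, N2=1, N3=1, N4=0, N5=0 → 0; observed 0. Eliminates N5 inverted output.
Only N5 stuck-at-0 is consistent with every test.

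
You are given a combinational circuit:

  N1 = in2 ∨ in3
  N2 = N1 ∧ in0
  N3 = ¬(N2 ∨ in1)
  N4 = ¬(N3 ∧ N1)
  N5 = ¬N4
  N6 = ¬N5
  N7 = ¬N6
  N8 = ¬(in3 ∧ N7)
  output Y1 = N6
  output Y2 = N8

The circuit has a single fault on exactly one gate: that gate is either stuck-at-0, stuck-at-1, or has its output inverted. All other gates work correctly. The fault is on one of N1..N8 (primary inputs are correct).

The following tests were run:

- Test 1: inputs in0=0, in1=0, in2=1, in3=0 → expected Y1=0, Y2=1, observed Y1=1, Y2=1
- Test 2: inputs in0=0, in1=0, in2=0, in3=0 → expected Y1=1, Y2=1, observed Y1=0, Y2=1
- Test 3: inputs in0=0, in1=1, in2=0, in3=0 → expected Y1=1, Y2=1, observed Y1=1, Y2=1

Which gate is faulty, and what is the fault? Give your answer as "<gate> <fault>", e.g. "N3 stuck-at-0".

N1 inverted output

Fault-free values for test 1 (in0=0, in1=0, in2=1, in3=0): N1=1, N2=0, N3=1, N4=0, N5=1, N6=0, N7=1, N8=1, giving Y1=0, Y2=1. Observed Y1=1, Y2=1.
Test 1: faults giving observed Y1=1, Y2=1 are {N1 stuck-at-0, N1 inverted output, N2 stuck-at-1, N2 inverted output, N3 stuck-at-0, N3 inverted output, N4 stuck-at-1, N4 inverted output, N5 stuck-at-0, N5 inverted output, N6 stuck-at-1, N6 inverted output}.
Test 2 (in0=0, in1=0, in2=0, in3=0): fault-free N1=0, N2=0, N3=1, N4=1, N5=0, N6=1, N7=0, N8=1 → Y1=1, Y2=1; observed Y1=0, Y2=1. Eliminates N1 stuck-at-0, N2 stuck-at-1, N2 inverted output, N3 stuck-at-0, N3 inverted output, N4 stuck-at-1, N5 stuck-at-0, N6 stuck-at-1.
Test 3 (in0=0, in1=1, in2=0, in3=0): fault-free N1=0, N2=0, N3=0, N4=1, N5=0, N6=1, N7=0, N8=1 → Y1=1, Y2=1; observed Y1=1, Y2=1. Eliminates N4 inverted output, N5 inverted output, N6 inverted output.
Only N1 inverted output is consistent with every test.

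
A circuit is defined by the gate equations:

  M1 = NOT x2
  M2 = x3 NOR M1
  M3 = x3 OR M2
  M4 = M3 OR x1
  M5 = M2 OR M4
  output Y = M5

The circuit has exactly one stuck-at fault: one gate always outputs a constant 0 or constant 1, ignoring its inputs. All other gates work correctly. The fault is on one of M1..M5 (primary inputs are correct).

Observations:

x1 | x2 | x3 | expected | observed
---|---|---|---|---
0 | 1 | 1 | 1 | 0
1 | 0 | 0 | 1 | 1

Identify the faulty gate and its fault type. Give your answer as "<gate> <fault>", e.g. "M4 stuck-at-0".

Fault-free values for test 1 (x1=0, x2=1, x3=1): M1=0, M2=0, M3=1, M4=1, M5=1, giving Y=1. Observed 0.
Test 1: faults giving observed 0 are {M3 stuck-at-0, M4 stuck-at-0, M5 stuck-at-0}.
Test 2 (x1=1, x2=0, x3=0): fault-free M1=1, M2=0, M3=0, M4=1, M5=1 → 1; observed 1. Eliminates M4 stuck-at-0, M5 stuck-at-0.
Only M3 stuck-at-0 is consistent with every test.

M3 stuck-at-0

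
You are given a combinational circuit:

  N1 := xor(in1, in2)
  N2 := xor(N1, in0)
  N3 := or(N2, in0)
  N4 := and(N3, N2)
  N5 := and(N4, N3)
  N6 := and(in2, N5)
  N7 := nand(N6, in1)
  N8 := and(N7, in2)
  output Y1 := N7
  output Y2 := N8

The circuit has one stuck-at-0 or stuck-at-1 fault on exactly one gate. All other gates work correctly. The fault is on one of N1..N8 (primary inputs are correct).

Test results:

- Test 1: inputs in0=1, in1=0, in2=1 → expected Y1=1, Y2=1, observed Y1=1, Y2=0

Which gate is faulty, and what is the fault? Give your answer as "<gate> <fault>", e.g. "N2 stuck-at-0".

N8 stuck-at-0

Fault-free values for test 1 (in0=1, in1=0, in2=1): N1=1, N2=0, N3=1, N4=0, N5=0, N6=0, N7=1, N8=1, giving Y1=1, Y2=1. Observed Y1=1, Y2=0.
Test 1: faults giving observed Y1=1, Y2=0 are {N8 stuck-at-0}.
Only N8 stuck-at-0 is consistent with every test.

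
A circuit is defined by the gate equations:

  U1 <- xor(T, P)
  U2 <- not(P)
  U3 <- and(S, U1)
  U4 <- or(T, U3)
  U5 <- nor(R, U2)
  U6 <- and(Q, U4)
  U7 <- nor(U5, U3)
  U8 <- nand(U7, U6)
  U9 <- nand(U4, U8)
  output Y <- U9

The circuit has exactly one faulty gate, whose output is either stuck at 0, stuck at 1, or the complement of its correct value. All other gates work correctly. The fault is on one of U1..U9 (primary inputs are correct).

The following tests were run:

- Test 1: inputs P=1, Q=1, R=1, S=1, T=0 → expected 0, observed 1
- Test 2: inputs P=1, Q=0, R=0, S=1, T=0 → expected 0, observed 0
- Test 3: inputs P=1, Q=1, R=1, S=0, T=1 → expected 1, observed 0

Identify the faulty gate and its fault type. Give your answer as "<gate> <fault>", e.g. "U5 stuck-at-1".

U7 inverted output

Fault-free values for test 1 (P=1, Q=1, R=1, S=1, T=0): U1=1, U2=0, U3=1, U4=1, U5=0, U6=1, U7=0, U8=1, U9=0, giving Y=0. Observed 1.
Test 1: faults giving observed 1 are {U1 stuck-at-0, U1 inverted output, U3 stuck-at-0, U3 inverted output, U4 stuck-at-0, U4 inverted output, U7 stuck-at-1, U7 inverted output, U8 stuck-at-0, U8 inverted output, U9 stuck-at-1, U9 inverted output}.
Test 2 (P=1, Q=0, R=0, S=1, T=0): fault-free U1=1, U2=0, U3=1, U4=1, U5=1, U6=0, U7=0, U8=1, U9=0 → 0; observed 0. Eliminates U1 stuck-at-0, U1 inverted output, U3 stuck-at-0, U3 inverted output, U4 stuck-at-0, U4 inverted output, U8 stuck-at-0, U8 inverted output, U9 stuck-at-1, U9 inverted output.
Test 3 (P=1, Q=1, R=1, S=0, T=1): fault-free U1=0, U2=0, U3=0, U4=1, U5=0, U6=1, U7=1, U8=0, U9=1 → 1; observed 0. Eliminates U7 stuck-at-1.
Only U7 inverted output is consistent with every test.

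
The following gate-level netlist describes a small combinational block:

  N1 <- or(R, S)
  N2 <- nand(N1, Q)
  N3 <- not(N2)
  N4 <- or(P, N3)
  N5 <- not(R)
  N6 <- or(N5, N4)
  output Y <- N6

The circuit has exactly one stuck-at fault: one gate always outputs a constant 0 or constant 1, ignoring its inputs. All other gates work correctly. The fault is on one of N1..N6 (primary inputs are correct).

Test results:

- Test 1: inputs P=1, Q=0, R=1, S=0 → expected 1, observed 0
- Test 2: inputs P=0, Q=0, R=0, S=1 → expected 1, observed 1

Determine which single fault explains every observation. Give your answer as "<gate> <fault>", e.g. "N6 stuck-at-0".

N4 stuck-at-0

Fault-free values for test 1 (P=1, Q=0, R=1, S=0): N1=1, N2=1, N3=0, N4=1, N5=0, N6=1, giving Y=1. Observed 0.
Test 1: faults giving observed 0 are {N4 stuck-at-0, N6 stuck-at-0}.
Test 2 (P=0, Q=0, R=0, S=1): fault-free N1=1, N2=1, N3=0, N4=0, N5=1, N6=1 → 1; observed 1. Eliminates N6 stuck-at-0.
Only N4 stuck-at-0 is consistent with every test.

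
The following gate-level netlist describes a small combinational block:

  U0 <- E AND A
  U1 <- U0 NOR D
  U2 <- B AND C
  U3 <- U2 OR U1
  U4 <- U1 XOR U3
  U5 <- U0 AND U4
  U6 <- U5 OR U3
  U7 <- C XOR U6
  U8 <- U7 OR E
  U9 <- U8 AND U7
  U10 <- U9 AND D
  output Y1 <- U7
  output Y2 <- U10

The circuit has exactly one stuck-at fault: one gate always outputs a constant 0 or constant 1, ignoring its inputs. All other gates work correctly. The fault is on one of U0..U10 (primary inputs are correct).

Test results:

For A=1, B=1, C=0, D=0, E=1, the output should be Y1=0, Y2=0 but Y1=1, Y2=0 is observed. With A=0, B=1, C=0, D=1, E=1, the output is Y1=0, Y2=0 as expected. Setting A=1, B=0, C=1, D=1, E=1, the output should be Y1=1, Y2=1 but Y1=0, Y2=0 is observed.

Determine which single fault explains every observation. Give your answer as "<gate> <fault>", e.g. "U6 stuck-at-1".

Fault-free values for test 1 (A=1, B=1, C=0, D=0, E=1): U0=1, U1=0, U2=0, U3=0, U4=0, U5=0, U6=0, U7=0, U8=1, U9=0, U10=0, giving Y1=0, Y2=0. Observed Y1=1, Y2=0.
Test 1: faults giving observed Y1=1, Y2=0 are {U0 stuck-at-0, U1 stuck-at-1, U2 stuck-at-1, U3 stuck-at-1, U4 stuck-at-1, U5 stuck-at-1, U6 stuck-at-1, U7 stuck-at-1}.
Test 2 (A=0, B=1, C=0, D=1, E=1): fault-free U0=0, U1=0, U2=0, U3=0, U4=0, U5=0, U6=0, U7=0, U8=1, U9=0, U10=0 → Y1=0, Y2=0; observed Y1=0, Y2=0. Eliminates U1 stuck-at-1, U2 stuck-at-1, U3 stuck-at-1, U5 stuck-at-1, U6 stuck-at-1, U7 stuck-at-1.
Test 3 (A=1, B=0, C=1, D=1, E=1): fault-free U0=1, U1=0, U2=0, U3=0, U4=0, U5=0, U6=0, U7=1, U8=1, U9=1, U10=1 → Y1=1, Y2=1; observed Y1=0, Y2=0. Eliminates U0 stuck-at-0.
Only U4 stuck-at-1 is consistent with every test.

U4 stuck-at-1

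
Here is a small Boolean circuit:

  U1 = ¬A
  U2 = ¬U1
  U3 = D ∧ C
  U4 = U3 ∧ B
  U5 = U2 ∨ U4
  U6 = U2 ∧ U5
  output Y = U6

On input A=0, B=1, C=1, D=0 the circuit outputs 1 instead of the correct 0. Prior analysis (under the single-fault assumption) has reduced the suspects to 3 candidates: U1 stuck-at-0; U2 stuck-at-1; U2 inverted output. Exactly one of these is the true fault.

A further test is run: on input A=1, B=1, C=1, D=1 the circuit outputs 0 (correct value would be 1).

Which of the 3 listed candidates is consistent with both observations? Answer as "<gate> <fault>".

Evaluate each candidate on input A=1, B=1, C=1, D=1:
  U1 stuck-at-0: U1=0 [stuck-at-0], U2=1, U3=1, U4=1, U5=1, U6=1 → 1 — eliminated
  U2 stuck-at-1: U1=0, U2=1 [stuck-at-1], U3=1, U4=1, U5=1, U6=1 → 1 — eliminated
  U2 inverted output: U1=0, U2=0 [inverted output], U3=1, U4=1, U5=1, U6=0 → 0 — matches
Only U2 inverted output reproduces the observed 0.

U2 inverted output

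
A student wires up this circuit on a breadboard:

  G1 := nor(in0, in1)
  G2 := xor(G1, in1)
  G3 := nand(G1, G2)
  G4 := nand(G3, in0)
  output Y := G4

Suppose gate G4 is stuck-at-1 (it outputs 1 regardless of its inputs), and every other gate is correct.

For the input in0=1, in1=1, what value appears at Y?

Propagate with G4 forced: G1=0, G2=1, G3=1, G4=1 [stuck-at-1].
So Y = 1. (Without the fault it would be 0.)

1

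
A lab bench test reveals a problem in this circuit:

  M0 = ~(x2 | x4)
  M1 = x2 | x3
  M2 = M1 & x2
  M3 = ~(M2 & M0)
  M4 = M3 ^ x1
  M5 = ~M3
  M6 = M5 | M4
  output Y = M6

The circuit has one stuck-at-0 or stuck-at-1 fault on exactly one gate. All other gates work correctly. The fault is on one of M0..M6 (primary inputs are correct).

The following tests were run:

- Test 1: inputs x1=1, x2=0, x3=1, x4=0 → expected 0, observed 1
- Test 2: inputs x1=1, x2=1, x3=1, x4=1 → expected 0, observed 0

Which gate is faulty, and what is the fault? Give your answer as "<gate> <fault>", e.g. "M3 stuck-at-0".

Fault-free values for test 1 (x1=1, x2=0, x3=1, x4=0): M0=1, M1=1, M2=0, M3=1, M4=0, M5=0, M6=0, giving Y=0. Observed 1.
Test 1: faults giving observed 1 are {M2 stuck-at-1, M3 stuck-at-0, M4 stuck-at-1, M5 stuck-at-1, M6 stuck-at-1}.
Test 2 (x1=1, x2=1, x3=1, x4=1): fault-free M0=0, M1=1, M2=1, M3=1, M4=0, M5=0, M6=0 → 0; observed 0. Eliminates M3 stuck-at-0, M4 stuck-at-1, M5 stuck-at-1, M6 stuck-at-1.
Only M2 stuck-at-1 is consistent with every test.

M2 stuck-at-1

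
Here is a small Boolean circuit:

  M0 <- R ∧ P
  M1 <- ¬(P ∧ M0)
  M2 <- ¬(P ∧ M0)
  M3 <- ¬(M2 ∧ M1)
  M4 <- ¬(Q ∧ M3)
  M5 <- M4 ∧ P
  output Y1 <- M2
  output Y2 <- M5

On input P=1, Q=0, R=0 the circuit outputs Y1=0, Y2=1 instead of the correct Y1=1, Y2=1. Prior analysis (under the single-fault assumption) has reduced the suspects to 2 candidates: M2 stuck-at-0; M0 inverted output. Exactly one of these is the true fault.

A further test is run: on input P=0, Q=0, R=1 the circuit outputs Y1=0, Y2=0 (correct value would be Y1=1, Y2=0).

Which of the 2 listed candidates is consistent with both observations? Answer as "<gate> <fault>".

Evaluate each candidate on input P=0, Q=0, R=1:
  M2 stuck-at-0: M0=0, M1=1, M2=0 [stuck-at-0], M3=1, M4=1, M5=0 → Y1=0, Y2=0 — matches
  M0 inverted output: M0=1 [inverted output], M1=1, M2=1, M3=0, M4=1, M5=0 → Y1=1, Y2=0 — eliminated
Only M2 stuck-at-0 reproduces the observed Y1=0, Y2=0.

M2 stuck-at-0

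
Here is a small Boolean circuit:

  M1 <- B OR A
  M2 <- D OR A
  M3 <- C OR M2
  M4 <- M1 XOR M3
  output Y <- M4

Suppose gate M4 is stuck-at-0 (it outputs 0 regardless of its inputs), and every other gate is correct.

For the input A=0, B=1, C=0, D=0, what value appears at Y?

Propagate with M4 forced: M1=1, M2=0, M3=0, M4=0 [stuck-at-0].
So Y = 0. (Without the fault it would be 1.)

0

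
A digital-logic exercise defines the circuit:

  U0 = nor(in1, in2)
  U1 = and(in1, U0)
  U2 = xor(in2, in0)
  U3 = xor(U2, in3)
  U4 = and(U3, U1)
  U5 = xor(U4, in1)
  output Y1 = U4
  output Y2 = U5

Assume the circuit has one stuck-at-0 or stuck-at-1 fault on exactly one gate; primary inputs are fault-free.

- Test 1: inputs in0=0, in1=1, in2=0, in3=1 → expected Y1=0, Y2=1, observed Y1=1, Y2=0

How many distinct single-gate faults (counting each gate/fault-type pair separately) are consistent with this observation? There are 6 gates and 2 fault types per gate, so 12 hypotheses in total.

3

Fault-free: U0=0, U1=0, U2=0, U3=1, U4=0, U5=1 → Y1=0, Y2=1. Observed Y1=1, Y2=0.
  U0 stuck-at-0: output Y1=0, Y2=1 ✗
  U0 stuck-at-1: output Y1=1, Y2=0 ✓
  U1 stuck-at-0: output Y1=0, Y2=1 ✗
  U1 stuck-at-1: output Y1=1, Y2=0 ✓
  U2 stuck-at-0: output Y1=0, Y2=1 ✗
  U2 stuck-at-1: output Y1=0, Y2=1 ✗
  U3 stuck-at-0: output Y1=0, Y2=1 ✗
  U3 stuck-at-1: output Y1=0, Y2=1 ✗
  U4 stuck-at-0: output Y1=0, Y2=1 ✗
  U4 stuck-at-1: output Y1=1, Y2=0 ✓
  U5 stuck-at-0: output Y1=0, Y2=0 ✗
  U5 stuck-at-1: output Y1=0, Y2=1 ✗
Consistent faults: {U0 stuck-at-1, U1 stuck-at-1, U4 stuck-at-1} — 3 in all.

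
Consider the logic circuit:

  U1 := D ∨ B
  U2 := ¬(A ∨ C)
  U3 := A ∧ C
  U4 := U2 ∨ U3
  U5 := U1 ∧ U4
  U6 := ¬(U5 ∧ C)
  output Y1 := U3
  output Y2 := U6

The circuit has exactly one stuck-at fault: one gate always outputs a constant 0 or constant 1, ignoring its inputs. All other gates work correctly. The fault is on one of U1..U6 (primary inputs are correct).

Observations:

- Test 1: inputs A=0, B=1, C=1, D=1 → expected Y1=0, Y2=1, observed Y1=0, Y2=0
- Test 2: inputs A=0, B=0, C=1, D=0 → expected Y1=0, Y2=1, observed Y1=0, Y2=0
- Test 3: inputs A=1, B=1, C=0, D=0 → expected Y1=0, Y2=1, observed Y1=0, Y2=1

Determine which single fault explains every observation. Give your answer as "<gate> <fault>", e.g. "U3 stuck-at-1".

Fault-free values for test 1 (A=0, B=1, C=1, D=1): U1=1, U2=0, U3=0, U4=0, U5=0, U6=1, giving Y1=0, Y2=1. Observed Y1=0, Y2=0.
Test 1: faults giving observed Y1=0, Y2=0 are {U2 stuck-at-1, U4 stuck-at-1, U5 stuck-at-1, U6 stuck-at-0}.
Test 2 (A=0, B=0, C=1, D=0): fault-free U1=0, U2=0, U3=0, U4=0, U5=0, U6=1 → Y1=0, Y2=1; observed Y1=0, Y2=0. Eliminates U2 stuck-at-1, U4 stuck-at-1.
Test 3 (A=1, B=1, C=0, D=0): fault-free U1=1, U2=0, U3=0, U4=0, U5=0, U6=1 → Y1=0, Y2=1; observed Y1=0, Y2=1. Eliminates U6 stuck-at-0.
Only U5 stuck-at-1 is consistent with every test.

U5 stuck-at-1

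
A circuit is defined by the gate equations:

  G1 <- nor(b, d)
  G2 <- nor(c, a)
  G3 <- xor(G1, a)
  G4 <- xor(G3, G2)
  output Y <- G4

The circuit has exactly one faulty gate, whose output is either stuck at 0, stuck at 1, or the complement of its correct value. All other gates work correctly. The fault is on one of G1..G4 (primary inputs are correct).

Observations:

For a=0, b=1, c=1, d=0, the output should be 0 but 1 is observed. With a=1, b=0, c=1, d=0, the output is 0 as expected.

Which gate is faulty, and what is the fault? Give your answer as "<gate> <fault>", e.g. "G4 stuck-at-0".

G1 stuck-at-1

Fault-free values for test 1 (a=0, b=1, c=1, d=0): G1=0, G2=0, G3=0, G4=0, giving Y=0. Observed 1.
Test 1: faults giving observed 1 are {G1 stuck-at-1, G1 inverted output, G2 stuck-at-1, G2 inverted output, G3 stuck-at-1, G3 inverted output, G4 stuck-at-1, G4 inverted output}.
Test 2 (a=1, b=0, c=1, d=0): fault-free G1=1, G2=0, G3=0, G4=0 → 0; observed 0. Eliminates G1 inverted output, G2 stuck-at-1, G2 inverted output, G3 stuck-at-1, G3 inverted output, G4 stuck-at-1, G4 inverted output.
Only G1 stuck-at-1 is consistent with every test.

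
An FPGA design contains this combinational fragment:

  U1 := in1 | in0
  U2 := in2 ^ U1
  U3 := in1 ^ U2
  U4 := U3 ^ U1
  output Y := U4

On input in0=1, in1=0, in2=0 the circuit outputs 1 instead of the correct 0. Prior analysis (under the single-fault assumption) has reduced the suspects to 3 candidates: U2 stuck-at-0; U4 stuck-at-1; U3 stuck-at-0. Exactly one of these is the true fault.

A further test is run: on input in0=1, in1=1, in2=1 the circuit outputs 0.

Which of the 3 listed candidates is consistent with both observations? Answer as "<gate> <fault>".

U2 stuck-at-0

Evaluate each candidate on input in0=1, in1=1, in2=1:
  U2 stuck-at-0: U1=1, U2=0 [stuck-at-0], U3=1, U4=0 → 0 — matches
  U4 stuck-at-1: U1=1, U2=0, U3=1, U4=1 [stuck-at-1] → 1 — eliminated
  U3 stuck-at-0: U1=1, U2=0, U3=0 [stuck-at-0], U4=1 → 1 — eliminated
Only U2 stuck-at-0 reproduces the observed 0.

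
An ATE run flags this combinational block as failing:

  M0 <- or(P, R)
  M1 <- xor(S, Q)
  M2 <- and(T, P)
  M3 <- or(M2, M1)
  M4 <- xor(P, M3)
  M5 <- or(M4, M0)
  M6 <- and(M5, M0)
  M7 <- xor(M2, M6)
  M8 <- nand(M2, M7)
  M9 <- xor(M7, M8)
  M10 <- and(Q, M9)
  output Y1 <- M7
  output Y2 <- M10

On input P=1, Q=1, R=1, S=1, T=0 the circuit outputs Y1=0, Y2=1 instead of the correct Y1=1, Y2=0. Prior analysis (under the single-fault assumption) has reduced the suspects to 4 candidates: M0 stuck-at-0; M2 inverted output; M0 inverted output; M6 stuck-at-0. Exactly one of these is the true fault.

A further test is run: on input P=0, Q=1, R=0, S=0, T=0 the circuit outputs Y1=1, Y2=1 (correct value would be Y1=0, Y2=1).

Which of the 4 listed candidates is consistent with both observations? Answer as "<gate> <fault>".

Evaluate each candidate on input P=0, Q=1, R=0, S=0, T=0:
  M0 stuck-at-0: M0=0 [stuck-at-0], M1=1, M2=0, M3=1, M4=1, M5=1, M6=0, M7=0, M8=1, M9=1, M10=1 → Y1=0, Y2=1 — eliminated
  M2 inverted output: M0=0, M1=1, M2=1 [inverted output], M3=1, M4=1, M5=1, M6=0, M7=1, M8=0, M9=1, M10=1 → Y1=1, Y2=1 — matches
  M0 inverted output: M0=1 [inverted output], M1=1, M2=0, M3=1, M4=1, M5=1, M6=1, M7=1, M8=1, M9=0, M10=0 → Y1=1, Y2=0 — eliminated
  M6 stuck-at-0: M0=0, M1=1, M2=0, M3=1, M4=1, M5=1, M6=0 [stuck-at-0], M7=0, M8=1, M9=1, M10=1 → Y1=0, Y2=1 — eliminated
Only M2 inverted output reproduces the observed Y1=1, Y2=1.

M2 inverted output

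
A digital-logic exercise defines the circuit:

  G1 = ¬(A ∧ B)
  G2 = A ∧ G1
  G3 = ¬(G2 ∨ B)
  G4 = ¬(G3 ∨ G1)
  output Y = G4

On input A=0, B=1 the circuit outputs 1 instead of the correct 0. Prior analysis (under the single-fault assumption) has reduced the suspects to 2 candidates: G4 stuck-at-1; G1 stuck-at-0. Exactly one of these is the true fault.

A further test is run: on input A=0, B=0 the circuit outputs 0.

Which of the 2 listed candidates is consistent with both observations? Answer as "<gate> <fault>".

G1 stuck-at-0

Evaluate each candidate on input A=0, B=0:
  G4 stuck-at-1: G1=1, G2=0, G3=1, G4=1 [stuck-at-1] → 1 — eliminated
  G1 stuck-at-0: G1=0 [stuck-at-0], G2=0, G3=1, G4=0 → 0 — matches
Only G1 stuck-at-0 reproduces the observed 0.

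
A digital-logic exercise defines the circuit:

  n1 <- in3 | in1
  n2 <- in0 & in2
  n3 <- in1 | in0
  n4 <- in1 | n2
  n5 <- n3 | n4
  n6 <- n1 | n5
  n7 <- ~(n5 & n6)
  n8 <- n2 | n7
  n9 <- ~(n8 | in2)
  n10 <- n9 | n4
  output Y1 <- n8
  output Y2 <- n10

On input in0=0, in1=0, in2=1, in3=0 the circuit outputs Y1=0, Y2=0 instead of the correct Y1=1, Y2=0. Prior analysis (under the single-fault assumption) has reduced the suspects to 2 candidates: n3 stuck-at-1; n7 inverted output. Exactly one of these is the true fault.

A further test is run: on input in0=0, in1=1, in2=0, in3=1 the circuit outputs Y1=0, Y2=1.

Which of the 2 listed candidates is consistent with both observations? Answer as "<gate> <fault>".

Evaluate each candidate on input in0=0, in1=1, in2=0, in3=1:
  n3 stuck-at-1: n1=1, n2=0, n3=1 [stuck-at-1], n4=1, n5=1, n6=1, n7=0, n8=0, n9=1, n10=1 → Y1=0, Y2=1 — matches
  n7 inverted output: n1=1, n2=0, n3=1, n4=1, n5=1, n6=1, n7=1 [inverted output], n8=1, n9=0, n10=1 → Y1=1, Y2=1 — eliminated
Only n3 stuck-at-1 reproduces the observed Y1=0, Y2=1.

n3 stuck-at-1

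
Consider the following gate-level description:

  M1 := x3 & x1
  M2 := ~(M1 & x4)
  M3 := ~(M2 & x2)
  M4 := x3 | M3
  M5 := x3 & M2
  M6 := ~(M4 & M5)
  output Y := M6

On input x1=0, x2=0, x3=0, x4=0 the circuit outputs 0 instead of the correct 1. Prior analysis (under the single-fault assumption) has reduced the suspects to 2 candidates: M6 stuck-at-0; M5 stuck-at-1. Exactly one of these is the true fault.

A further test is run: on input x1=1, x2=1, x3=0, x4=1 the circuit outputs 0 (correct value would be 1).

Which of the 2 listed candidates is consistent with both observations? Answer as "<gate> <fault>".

M6 stuck-at-0

Evaluate each candidate on input x1=1, x2=1, x3=0, x4=1:
  M6 stuck-at-0: M1=0, M2=1, M3=0, M4=0, M5=0, M6=0 [stuck-at-0] → 0 — matches
  M5 stuck-at-1: M1=0, M2=1, M3=0, M4=0, M5=1 [stuck-at-1], M6=1 → 1 — eliminated
Only M6 stuck-at-0 reproduces the observed 0.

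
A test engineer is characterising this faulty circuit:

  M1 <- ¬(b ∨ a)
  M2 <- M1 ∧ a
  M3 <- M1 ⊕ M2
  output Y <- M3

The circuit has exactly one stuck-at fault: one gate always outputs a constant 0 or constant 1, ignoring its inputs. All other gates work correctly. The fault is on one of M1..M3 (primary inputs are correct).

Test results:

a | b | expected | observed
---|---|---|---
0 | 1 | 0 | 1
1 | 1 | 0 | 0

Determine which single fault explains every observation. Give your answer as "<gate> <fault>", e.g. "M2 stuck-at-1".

M1 stuck-at-1

Fault-free values for test 1 (a=0, b=1): M1=0, M2=0, M3=0, giving Y=0. Observed 1.
Test 1: faults giving observed 1 are {M1 stuck-at-1, M2 stuck-at-1, M3 stuck-at-1}.
Test 2 (a=1, b=1): fault-free M1=0, M2=0, M3=0 → 0; observed 0. Eliminates M2 stuck-at-1, M3 stuck-at-1.
Only M1 stuck-at-1 is consistent with every test.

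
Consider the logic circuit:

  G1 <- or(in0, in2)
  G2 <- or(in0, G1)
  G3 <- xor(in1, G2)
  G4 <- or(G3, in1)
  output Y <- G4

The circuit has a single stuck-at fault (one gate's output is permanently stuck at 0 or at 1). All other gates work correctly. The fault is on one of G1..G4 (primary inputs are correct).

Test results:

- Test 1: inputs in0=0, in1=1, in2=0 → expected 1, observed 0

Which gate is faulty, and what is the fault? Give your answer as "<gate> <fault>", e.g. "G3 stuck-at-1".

G4 stuck-at-0

Fault-free values for test 1 (in0=0, in1=1, in2=0): G1=0, G2=0, G3=1, G4=1, giving Y=1. Observed 0.
Test 1: faults giving observed 0 are {G4 stuck-at-0}.
Only G4 stuck-at-0 is consistent with every test.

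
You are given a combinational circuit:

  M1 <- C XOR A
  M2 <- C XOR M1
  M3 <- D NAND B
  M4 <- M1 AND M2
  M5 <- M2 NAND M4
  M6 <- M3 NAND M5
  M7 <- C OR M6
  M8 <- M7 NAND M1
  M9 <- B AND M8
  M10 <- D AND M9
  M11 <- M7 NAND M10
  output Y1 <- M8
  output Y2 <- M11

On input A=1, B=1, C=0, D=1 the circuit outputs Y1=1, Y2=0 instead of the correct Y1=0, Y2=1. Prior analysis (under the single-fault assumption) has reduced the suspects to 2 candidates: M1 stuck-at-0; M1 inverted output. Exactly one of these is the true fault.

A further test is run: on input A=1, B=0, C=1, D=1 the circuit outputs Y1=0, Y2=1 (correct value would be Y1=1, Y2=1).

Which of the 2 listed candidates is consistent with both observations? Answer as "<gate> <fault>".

M1 inverted output

Evaluate each candidate on input A=1, B=0, C=1, D=1:
  M1 stuck-at-0: M1=0 [stuck-at-0], M2=1, M3=1, M4=0, M5=1, M6=0, M7=1, M8=1, M9=0, M10=0, M11=1 → Y1=1, Y2=1 — eliminated
  M1 inverted output: M1=1 [inverted output], M2=0, M3=1, M4=0, M5=1, M6=0, M7=1, M8=0, M9=0, M10=0, M11=1 → Y1=0, Y2=1 — matches
Only M1 inverted output reproduces the observed Y1=0, Y2=1.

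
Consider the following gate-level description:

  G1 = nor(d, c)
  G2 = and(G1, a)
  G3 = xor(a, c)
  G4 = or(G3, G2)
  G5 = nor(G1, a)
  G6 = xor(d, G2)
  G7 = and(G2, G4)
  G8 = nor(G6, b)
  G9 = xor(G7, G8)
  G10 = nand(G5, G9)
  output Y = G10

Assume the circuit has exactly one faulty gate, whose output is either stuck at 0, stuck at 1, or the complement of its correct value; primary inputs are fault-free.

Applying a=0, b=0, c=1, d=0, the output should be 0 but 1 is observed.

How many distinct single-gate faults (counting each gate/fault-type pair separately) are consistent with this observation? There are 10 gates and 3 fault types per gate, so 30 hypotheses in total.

Fault-free: G1=0, G2=0, G3=1, G4=1, G5=1, G6=0, G7=0, G8=1, G9=1, G10=0 → 0. Observed 1.
  G1: stuck-at-1, inverted output ✓; others ✗
  G2: none of the 3 fault types match ✗
  G3: none of the 3 fault types match ✗
  G4: none of the 3 fault types match ✗
  G5: stuck-at-0, inverted output ✓; others ✗
  G6: stuck-at-1, inverted output ✓; others ✗
  G7: stuck-at-1, inverted output ✓; others ✗
  G8: stuck-at-0, inverted output ✓; others ✗
  G9: stuck-at-0, inverted output ✓; others ✗
  G10: stuck-at-1, inverted output ✓; others ✗
Consistent faults: {G1 stuck-at-1, G1 inverted output, G5 stuck-at-0, G5 inverted output, G6 stuck-at-1, G6 inverted output, G7 stuck-at-1, G7 inverted output, G8 stuck-at-0, G8 inverted output, G9 stuck-at-0, G9 inverted output, G10 stuck-at-1, G10 inverted output} — 14 in all.

14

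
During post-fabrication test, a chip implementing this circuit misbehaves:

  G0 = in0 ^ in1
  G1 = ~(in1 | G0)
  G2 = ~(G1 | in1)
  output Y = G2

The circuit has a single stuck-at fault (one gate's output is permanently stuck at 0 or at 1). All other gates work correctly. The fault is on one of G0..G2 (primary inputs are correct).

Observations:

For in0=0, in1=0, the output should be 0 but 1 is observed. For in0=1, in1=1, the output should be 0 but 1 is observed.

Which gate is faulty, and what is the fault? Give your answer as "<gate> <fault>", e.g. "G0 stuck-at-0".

G2 stuck-at-1

Fault-free values for test 1 (in0=0, in1=0): G0=0, G1=1, G2=0, giving Y=0. Observed 1.
Test 1: faults giving observed 1 are {G0 stuck-at-1, G1 stuck-at-0, G2 stuck-at-1}.
Test 2 (in0=1, in1=1): fault-free G0=0, G1=0, G2=0 → 0; observed 1. Eliminates G0 stuck-at-1, G1 stuck-at-0.
Only G2 stuck-at-1 is consistent with every test.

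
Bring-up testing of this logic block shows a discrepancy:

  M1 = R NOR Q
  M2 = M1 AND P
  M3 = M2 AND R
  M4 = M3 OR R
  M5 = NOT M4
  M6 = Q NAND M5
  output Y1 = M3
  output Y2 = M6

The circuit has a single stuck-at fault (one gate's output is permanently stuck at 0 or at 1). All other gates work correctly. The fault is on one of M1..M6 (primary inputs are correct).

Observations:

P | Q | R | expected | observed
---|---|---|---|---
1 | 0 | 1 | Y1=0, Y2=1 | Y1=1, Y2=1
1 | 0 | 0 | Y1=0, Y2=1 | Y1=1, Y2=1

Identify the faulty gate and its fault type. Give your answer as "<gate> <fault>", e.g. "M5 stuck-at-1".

Fault-free values for test 1 (P=1, Q=0, R=1): M1=0, M2=0, M3=0, M4=1, M5=0, M6=1, giving Y1=0, Y2=1. Observed Y1=1, Y2=1.
Test 1: faults giving observed Y1=1, Y2=1 are {M1 stuck-at-1, M2 stuck-at-1, M3 stuck-at-1}.
Test 2 (P=1, Q=0, R=0): fault-free M1=1, M2=1, M3=0, M4=0, M5=1, M6=1 → Y1=0, Y2=1; observed Y1=1, Y2=1. Eliminates M1 stuck-at-1, M2 stuck-at-1.
Only M3 stuck-at-1 is consistent with every test.

M3 stuck-at-1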